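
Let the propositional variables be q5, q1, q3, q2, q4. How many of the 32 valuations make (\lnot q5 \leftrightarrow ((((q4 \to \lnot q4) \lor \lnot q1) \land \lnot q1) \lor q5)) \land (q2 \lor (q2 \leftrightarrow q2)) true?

Initial set: {T ((\lnot q5 \leftrightarrow ((((q4 \to \lnot q4) \lor \lnot q1) \land \lnot q1) \lor q5)) \land (q2 \lor (q2 \leftrightarrow q2)))}.
T ((\lnot q5 \leftrightarrow ((((q4 \to \lnot q4) \lor \lnot q1) \land \lnot q1) \lor q5)) \land (q2 \lor (q2 \leftrightarrow q2))): α-rule — add T (\lnot q5 \leftrightarrow ((((q4 \to \lnot q4) \lor \lnot q1) \land \lnot q1) \lor q5)), T (q2 \lor (q2 \leftrightarrow q2)).
T (\lnot q5 \leftrightarrow ((((q4 \to \lnot q4) \lor \lnot q1) \land \lnot q1) \lor q5)): β-rule — branch into T \lnot q5, T ((((q4 \to \lnot q4) \lor \lnot q1) \land \lnot q1) \lor q5)  //  F \lnot q5, F ((((q4 \to \lnot q4) \lor \lnot q1) \land \lnot q1) \lor q5).
  branch 1 (add T \lnot q5, T ((((q4 \to \lnot q4) \lor \lnot q1) \land \lnot q1) \lor q5)):
    T (q2 \lor (q2 \leftrightarrow q2)): β-rule — branch into T q2  //  T (q2 \leftrightarrow q2).
      branch 1.1 (add T q2):
        T ((((q4 \to \lnot q4) \lor \lnot q1) \land \lnot q1) \lor q5): β-rule — branch into T (((q4 \to \lnot q4) \lor \lnot q1) \land \lnot q1)  //  T q5.
          branch 1.1.1 (add T (((q4 \to \lnot q4) \lor \lnot q1) \land \lnot q1)):
            T (((q4 \to \lnot q4) \lor \lnot q1) \land \lnot q1): α-rule — add T ((q4 \to \lnot q4) \lor \lnot q1), T \lnot q1.
            T ((q4 \to \lnot q4) \lor \lnot q1): β-rule — branch into T (q4 \to \lnot q4)  //  T \lnot q1.
              branch 1.1.1.1 (add T (q4 \to \lnot q4)):
                T (q4 \to \lnot q4): β-rule — branch into F q4  //  T \lnot q4.
                  branch 1.1.1.1.1 (add F q4):
                    ○ open, literals {q1=F, q2=T, q4=F, q5=F}.
                  branch 1.1.1.1.2 (add T \lnot q4):
                    ○ open, literals {q1=F, q2=T, q4=F, q5=F}.
              branch 1.1.1.2 (add T \lnot q1):
                ○ open, literals {q1=F, q2=T, q5=F}.
          branch 1.1.2 (add T q5):
            × closes — contains both q5 and \lnot q5.
      branch 1.2 (add T (q2 \leftrightarrow q2)):
        T ((((q4 \to \lnot q4) \lor \lnot q1) \land \lnot q1) \lor q5): β-rule — branch into T (((q4 \to \lnot q4) \lor \lnot q1) \land \lnot q1)  //  T q5.
          branch 1.2.1 (add T (((q4 \to \lnot q4) \lor \lnot q1) \land \lnot q1)):
            T (((q4 \to \lnot q4) \lor \lnot q1) \land \lnot q1): α-rule — add T ((q4 \to \lnot q4) \lor \lnot q1), T \lnot q1.
            T (q2 \leftrightarrow q2): β-rule — branch into T q2, T q2  //  F q2, F q2.
              branch 1.2.1.1 (add T q2, T q2):
                T ((q4 \to \lnot q4) \lor \lnot q1): β-rule — branch into T (q4 \to \lnot q4)  //  T \lnot q1.
                  branch 1.2.1.1.1 (add T (q4 \to \lnot q4)):
                    T (q4 \to \lnot q4): β-rule — branch into F q4  //  T \lnot q4.
                      branch 1.2.1.1.1.1 (add F q4):
                        ○ open, literals {q1=F, q2=T, q4=F, q5=F}.
                      branch 1.2.1.1.1.2 (add T \lnot q4):
                        ○ open, literals {q1=F, q2=T, q4=F, q5=F}.
                  branch 1.2.1.1.2 (add T \lnot q1):
                    ○ open, literals {q1=F, q2=T, q5=F}.
              branch 1.2.1.2 (add F q2, F q2):
                T ((q4 \to \lnot q4) \lor \lnot q1): β-rule — branch into T (q4 \to \lnot q4)  //  T \lnot q1.
                  branch 1.2.1.2.1 (add T (q4 \to \lnot q4)):
                    T (q4 \to \lnot q4): β-rule — branch into F q4  //  T \lnot q4.
                      branch 1.2.1.2.1.1 (add F q4):
                        ○ open, literals {q1=F, q2=F, q4=F, q5=F}.
                      branch 1.2.1.2.1.2 (add T \lnot q4):
                        ○ open, literals {q1=F, q2=F, q4=F, q5=F}.
                  branch 1.2.1.2.2 (add T \lnot q1):
                    ○ open, literals {q1=F, q2=F, q5=F}.
          branch 1.2.2 (add T q5):
            × closes — contains both q5 and \lnot q5.
  branch 2 (add F \lnot q5, F ((((q4 \to \lnot q4) \lor \lnot q1) \land \lnot q1) \lor q5)):
    F ((((q4 \to \lnot q4) \lor \lnot q1) \land \lnot q1) \lor q5): α-rule — add F (((q4 \to \lnot q4) \lor \lnot q1) \land \lnot q1), F q5.
    × closes — contains both q5 and \lnot q5.
3 branches closed, 9 open.
Each open branch fixes some atoms; the unmentioned ones are free. Counting distinct full assignments: branch {q1=F, q2=T, q4=F, q5=F} (q3) contributes 2 new; branch {q1=F, q2=T, q4=F, q5=F} (q3) contributes 0 new; branch {q1=F, q2=T, q5=F} (q3, q4) contributes 2 new; branch {q1=F, q2=T, q4=F, q5=F} (q3) contributes 0 new; branch {q1=F, q2=T, q4=F, q5=F} (q3) contributes 0 new; branch {q1=F, q2=T, q5=F} (q3, q4) contributes 0 new; branch {q1=F, q2=F, q4=F, q5=F} (q3) contributes 2 new; branch {q1=F, q2=F, q4=F, q5=F} (q3) contributes 0 new; branch {q1=F, q2=F, q5=F} (q3, q4) contributes 2 new. Total: 8.

8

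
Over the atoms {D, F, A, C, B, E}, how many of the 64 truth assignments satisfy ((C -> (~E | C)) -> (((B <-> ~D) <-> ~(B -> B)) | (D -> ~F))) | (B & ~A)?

Initial set: {(((C -> (~E | C)) -> (((B <-> ~D) <-> ~(B -> B)) | (D -> ~F))) | (B & ~A))}.
(((C -> (~E | C)) -> (((B <-> ~D) <-> ~(B -> B)) | (D -> ~F))) | (B & ~A)): β-rule — branch into ((C -> (~E | C)) -> (((B <-> ~D) <-> ~(B -> B)) | (D -> ~F)))  //  (B & ~A).
  branch 1 (add ((C -> (~E | C)) -> (((B <-> ~D) <-> ~(B -> B)) | (D -> ~F)))):
    ((C -> (~E | C)) -> (((B <-> ~D) <-> ~(B -> B)) | (D -> ~F))): β-rule — branch into ~(C -> (~E | C))  //  (((B <-> ~D) <-> ~(B -> B)) | (D -> ~F)).
      branch 1.1 (add ~(C -> (~E | C))):
        ~(C -> (~E | C)): α-rule — add C, ~(~E | C).
        ~(~E | C): α-rule — add ~~E, ~C.
        × closes — contains both C and ~C.
      branch 1.2 (add (((B <-> ~D) <-> ~(B -> B)) | (D -> ~F))):
        (((B <-> ~D) <-> ~(B -> B)) | (D -> ~F)): β-rule — branch into ((B <-> ~D) <-> ~(B -> B))  //  (D -> ~F).
          branch 1.2.1 (add ((B <-> ~D) <-> ~(B -> B))):
            ((B <-> ~D) <-> ~(B -> B)): β-rule — branch into (B <-> ~D), ~(B -> B)  //  ~(B <-> ~D), ~~(B -> B).
              branch 1.2.1.1 (add (B <-> ~D), ~(B -> B)):
                ~(B -> B): α-rule — add B, ~B.
                × closes — contains both B and ~B.
              branch 1.2.1.2 (add ~(B <-> ~D), ~~(B -> B)):
                ~(B <-> ~D): β-rule — branch into B, ~~D  //  ~B, ~D.
                  branch 1.2.1.2.1 (add B, ~~D):
                    ~~(B -> B): β-rule — branch into ~B  //  B.
                      branch 1.2.1.2.1.1 (add ~B):
                        × closes — contains both B and ~B.
                      branch 1.2.1.2.1.2 (add B):
                        ○ open, literals {B=T, D=T}.
                  branch 1.2.1.2.2 (add ~B, ~D):
                    ~~(B -> B): β-rule — branch into ~B  //  B.
                      branch 1.2.1.2.2.1 (add ~B):
                        ○ open, literals {B=F, D=F}.
                      branch 1.2.1.2.2.2 (add B):
                        × closes — contains both B and ~B.
          branch 1.2.2 (add (D -> ~F)):
            (D -> ~F): β-rule — branch into ~D  //  ~F.
              branch 1.2.2.1 (add ~D):
                ○ open, literals {D=F}.
              branch 1.2.2.2 (add ~F):
                ○ open, literals {F=F}.
  branch 2 (add (B & ~A)):
    (B & ~A): α-rule — add B, ~A.
    ○ open, literals {A=F, B=T}.
4 branches closed, 5 open.
Each open branch fixes some atoms; the unmentioned ones are free. Counting distinct full assignments: branch {B=T, D=T} (F, A, C, E) contributes 16 new; branch {B=F, D=F} (F, A, C, E) contributes 16 new; branch {D=F} (F, A, C, B, E) contributes 16 new; branch {F=F} (D, A, C, B, E) contributes 8 new; branch {A=F, B=T} (D, F, C, E) contributes 0 new. Total: 56.

56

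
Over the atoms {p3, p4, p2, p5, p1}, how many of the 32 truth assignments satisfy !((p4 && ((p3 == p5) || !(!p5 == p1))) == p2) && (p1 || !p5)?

12

Initial set: {(!((p4 && ((p3 == p5) || !(!p5 == p1))) == p2) && (p1 || !p5))}.
(!((p4 && ((p3 == p5) || !(!p5 == p1))) == p2) && (p1 || !p5)): α-rule — add !((p4 && ((p3 == p5) || !(!p5 == p1))) == p2), (p1 || !p5).
!((p4 && ((p3 == p5) || !(!p5 == p1))) == p2): β-rule — branch into (p4 && ((p3 == p5) || !(!p5 == p1))), !p2  //  !(p4 && ((p3 == p5) || !(!p5 == p1))), p2.
  branch 1 (add (p4 && ((p3 == p5) || !(!p5 == p1))), !p2):
    (p4 && ((p3 == p5) || !(!p5 == p1))): α-rule — add p4, ((p3 == p5) || !(!p5 == p1)).
    (p1 || !p5): β-rule — branch into p1  //  !p5.
      branch 1.1 (add p1):
        ((p3 == p5) || !(!p5 == p1)): β-rule — branch into (p3 == p5)  //  !(!p5 == p1).
          branch 1.1.1 (add (p3 == p5)):
            (p3 == p5): β-rule — branch into p3, p5  //  !p3, !p5.
              branch 1.1.1.1 (add p3, p5):
                ○ open, literals {p1=true, p2=false, p3=true, p4=true, p5=true}.
              branch 1.1.1.2 (add !p3, !p5):
                ○ open, literals {p1=true, p2=false, p3=false, p4=true, p5=false}.
          branch 1.1.2 (add !(!p5 == p1)):
            !(!p5 == p1): β-rule — branch into !p5, !p1  //  !!p5, p1.
              branch 1.1.2.1 (add !p5, !p1):
                × closes — contains both p1 and !p1.
              branch 1.1.2.2 (add !!p5, p1):
                ○ open, literals {p1=true, p2=false, p4=true, p5=true}.
      branch 1.2 (add !p5):
        ((p3 == p5) || !(!p5 == p1)): β-rule — branch into (p3 == p5)  //  !(!p5 == p1).
          branch 1.2.1 (add (p3 == p5)):
            (p3 == p5): β-rule — branch into p3, p5  //  !p3, !p5.
              branch 1.2.1.1 (add p3, p5):
                × closes — contains both p5 and !p5.
              branch 1.2.1.2 (add !p3, !p5):
                ○ open, literals {p2=false, p3=false, p4=true, p5=false}.
          branch 1.2.2 (add !(!p5 == p1)):
            !(!p5 == p1): β-rule — branch into !p5, !p1  //  !!p5, p1.
              branch 1.2.2.1 (add !p5, !p1):
                ○ open, literals {p1=false, p2=false, p4=true, p5=false}.
              branch 1.2.2.2 (add !!p5, p1):
                × closes — contains both p5 and !p5.
  branch 2 (add !(p4 && ((p3 == p5) || !(!p5 == p1))), p2):
    (p1 || !p5): β-rule — branch into p1  //  !p5.
      branch 2.1 (add p1):
        !(p4 && ((p3 == p5) || !(!p5 == p1))): β-rule — branch into !p4  //  !((p3 == p5) || !(!p5 == p1)).
          branch 2.1.1 (add !p4):
            ○ open, literals {p1=true, p2=true, p4=false}.
          branch 2.1.2 (add !((p3 == p5) || !(!p5 == p1))):
            !((p3 == p5) || !(!p5 == p1)): α-rule — add !(p3 == p5), !!(!p5 == p1).
            !(p3 == p5): β-rule — branch into p3, !p5  //  !p3, p5.
              branch 2.1.2.1 (add p3, !p5):
                !!(!p5 == p1): β-rule — branch into !p5, p1  //  !!p5, !p1.
                  branch 2.1.2.1.1 (add !p5, p1):
                    ○ open, literals {p1=true, p2=true, p3=true, p5=false}.
                  branch 2.1.2.1.2 (add !!p5, !p1):
                    × closes — contains both p5 and !p5.
              branch 2.1.2.2 (add !p3, p5):
                !!(!p5 == p1): β-rule — branch into !p5, p1  //  !!p5, !p1.
                  branch 2.1.2.2.1 (add !p5, p1):
                    × closes — contains both p5 and !p5.
                  branch 2.1.2.2.2 (add !!p5, !p1):
                    × closes — contains both p1 and !p1.
      branch 2.2 (add !p5):
        !(p4 && ((p3 == p5) || !(!p5 == p1))): β-rule — branch into !p4  //  !((p3 == p5) || !(!p5 == p1)).
          branch 2.2.1 (add !p4):
            ○ open, literals {p2=true, p4=false, p5=false}.
          branch 2.2.2 (add !((p3 == p5) || !(!p5 == p1))):
            !((p3 == p5) || !(!p5 == p1)): α-rule — add !(p3 == p5), !!(!p5 == p1).
            !(p3 == p5): β-rule — branch into p3, !p5  //  !p3, p5.
              branch 2.2.2.1 (add p3, !p5):
                !!(!p5 == p1): β-rule — branch into !p5, p1  //  !!p5, !p1.
                  branch 2.2.2.1.1 (add !p5, p1):
                    ○ open, literals {p1=true, p2=true, p3=true, p5=false}.
                  branch 2.2.2.1.2 (add !!p5, !p1):
                    × closes — contains both p5 and !p5.
              branch 2.2.2.2 (add !p3, p5):
                × closes — contains both p5 and !p5.
8 branches closed, 9 open.
Each open branch fixes some atoms; the unmentioned ones are free. Counting distinct full assignments: branch {p1=true, p2=false, p3=true, p4=true, p5=true} (none free) contributes 1 new; branch {p1=true, p2=false, p3=false, p4=true, p5=false} (none free) contributes 1 new; branch {p1=true, p2=false, p4=true, p5=true} (p3) contributes 1 new; branch {p2=false, p3=false, p4=true, p5=false} (p1) contributes 1 new; branch {p1=false, p2=false, p4=true, p5=false} (p3) contributes 1 new; branch {p1=true, p2=true, p4=false} (p3, p5) contributes 4 new; branch {p1=true, p2=true, p3=true, p5=false} (p4) contributes 1 new; branch {p2=true, p4=false, p5=false} (p3, p1) contributes 2 new; branch {p1=true, p2=true, p3=true, p5=false} (p4) contributes 0 new. Total: 12.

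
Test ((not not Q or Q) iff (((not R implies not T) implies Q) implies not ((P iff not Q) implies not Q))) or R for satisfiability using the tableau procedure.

Satisfiable

Initial set: {T (((not not Q or Q) iff (((not R implies not T) implies Q) implies not ((P iff not Q) implies not Q))) or R)}.
T (((not not Q or Q) iff (((not R implies not T) implies Q) implies not ((P iff not Q) implies not Q))) or R): β-rule — branch into T ((not not Q or Q) iff (((not R implies not T) implies Q) implies not ((P iff not Q) implies not Q)))  //  T R.
  branch 1 (add T ((not not Q or Q) iff (((not R implies not T) implies Q) implies not ((P iff not Q) implies not Q)))):
    T ((not not Q or Q) iff (((not R implies not T) implies Q) implies not ((P iff not Q) implies not Q))): β-rule — branch into T (not not Q or Q), T (((not R implies not T) implies Q) implies not ((P iff not Q) implies not Q))  //  F (not not Q or Q), F (((not R implies not T) implies Q) implies not ((P iff not Q) implies not Q)).
      branch 1.1 (add T (not not Q or Q), T (((not R implies not T) implies Q) implies not ((P iff not Q) implies not Q))):
        T (not not Q or Q): β-rule — branch into T not not Q  //  T Q.
          branch 1.1.1 (add T not not Q):
            T not not Q: drop double negation, giving T Q.
            T (((not R implies not T) implies Q) implies not ((P iff not Q) implies not Q)): β-rule — branch into F ((not R implies not T) implies Q)  //  T not ((P iff not Q) implies not Q).
              branch 1.1.1.1 (add F ((not R implies not T) implies Q)):
                F ((not R implies not T) implies Q): α-rule — add T (not R implies not T), F Q.
                × closes — contains both Q and not Q.
              branch 1.1.1.2 (add T not ((P iff not Q) implies not Q)):
                T not ((P iff not Q) implies not Q): α-rule — add T (P iff not Q), F not Q.
                T (P iff not Q): β-rule — branch into T P, T not Q  //  F P, F not Q.
                  branch 1.1.1.2.1 (add T P, T not Q):
                    × closes — contains both Q and not Q.
                  branch 1.1.1.2.2 (add F P, F not Q):
                    ○ open, literals {P=F, Q=T}.
          branch 1.1.2 (add T Q):
            T (((not R implies not T) implies Q) implies not ((P iff not Q) implies not Q)): β-rule — branch into F ((not R implies not T) implies Q)  //  T not ((P iff not Q) implies not Q).
              branch 1.1.2.1 (add F ((not R implies not T) implies Q)):
                F ((not R implies not T) implies Q): α-rule — add T (not R implies not T), F Q.
                × closes — contains both Q and not Q.
              branch 1.1.2.2 (add T not ((P iff not Q) implies not Q)):
                T not ((P iff not Q) implies not Q): α-rule — add T (P iff not Q), F not Q.
                T (P iff not Q): β-rule — branch into T P, T not Q  //  F P, F not Q.
                  branch 1.1.2.2.1 (add T P, T not Q):
                    × closes — contains both Q and not Q.
                  branch 1.1.2.2.2 (add F P, F not Q):
                    ○ open, literals {P=F, Q=T}.
      branch 1.2 (add F (not not Q or Q), F (((not R implies not T) implies Q) implies not ((P iff not Q) implies not Q))):
        F (not not Q or Q): α-rule — add F not not Q, F Q.
        F (((not R implies not T) implies Q) implies not ((P iff not Q) implies not Q)): α-rule — add T ((not R implies not T) implies Q), F not ((P iff not Q) implies not Q).
        F not not Q: drop double negation, giving F Q.
        T ((not R implies not T) implies Q): β-rule — branch into F (not R implies not T)  //  T Q.
          branch 1.2.1 (add F (not R implies not T)):
            F (not R implies not T): α-rule — add T not R, F not T.
            F not ((P iff not Q) implies not Q): β-rule — branch into F (P iff not Q)  //  T not Q.
              branch 1.2.1.1 (add F (P iff not Q)):
                F (P iff not Q): β-rule — branch into T P, F not Q  //  F P, T not Q.
                  branch 1.2.1.1.1 (add T P, F not Q):
                    × closes — contains both Q and not Q.
                  branch 1.2.1.1.2 (add F P, T not Q):
                    ○ open, literals {P=F, Q=F, R=F, T=T}.
              branch 1.2.1.2 (add T not Q):
                ○ open, literals {Q=F, R=F, T=T}.
          branch 1.2.2 (add T Q):
            × closes — contains both Q and not Q.
  branch 2 (add T R):
    ○ open, literals {R=T}.
6 branches closed, 5 open.
An open branch gives a satisfying assignment: P=F, Q=T.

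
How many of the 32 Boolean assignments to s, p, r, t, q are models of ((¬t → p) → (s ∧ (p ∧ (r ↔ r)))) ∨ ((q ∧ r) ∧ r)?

Initial set: {(((¬t → p) → (s ∧ (p ∧ (r ↔ r)))) ∨ ((q ∧ r) ∧ r))}.
(((¬t → p) → (s ∧ (p ∧ (r ↔ r)))) ∨ ((q ∧ r) ∧ r)): β-rule — branch into ((¬t → p) → (s ∧ (p ∧ (r ↔ r))))  //  ((q ∧ r) ∧ r).
  branch 1 (add ((¬t → p) → (s ∧ (p ∧ (r ↔ r))))):
    ((¬t → p) → (s ∧ (p ∧ (r ↔ r)))): β-rule — branch into ¬(¬t → p)  //  (s ∧ (p ∧ (r ↔ r))).
      branch 1.1 (add ¬(¬t → p)):
        ¬(¬t → p): α-rule — add ¬t, ¬p.
        ○ open, literals {p=false, t=false}.
      branch 1.2 (add (s ∧ (p ∧ (r ↔ r)))):
        (s ∧ (p ∧ (r ↔ r))): α-rule — add s, (p ∧ (r ↔ r)).
        (p ∧ (r ↔ r)): α-rule — add p, (r ↔ r).
        (r ↔ r): β-rule — branch into r, r  //  ¬r, ¬r.
          branch 1.2.1 (add r, r):
            ○ open, literals {p=true, r=true, s=true}.
          branch 1.2.2 (add ¬r, ¬r):
            ○ open, literals {p=true, r=false, s=true}.
  branch 2 (add ((q ∧ r) ∧ r)):
    ((q ∧ r) ∧ r): α-rule — add (q ∧ r), r.
    (q ∧ r): α-rule — add q, r.
    ○ open, literals {q=true, r=true}.
0 branches closed, 4 open.
Each open branch fixes some atoms; the unmentioned ones are free. Counting distinct full assignments: branch {p=false, t=false} (s, r, q) contributes 8 new; branch {p=true, r=true, s=true} (t, q) contributes 4 new; branch {p=true, r=false, s=true} (t, q) contributes 4 new; branch {q=true, r=true} (s, p, t) contributes 4 new. Total: 20.

20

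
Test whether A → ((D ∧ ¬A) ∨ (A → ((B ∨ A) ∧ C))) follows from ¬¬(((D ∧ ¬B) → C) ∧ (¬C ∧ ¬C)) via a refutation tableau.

No

Initial set: {¬¬(((D ∧ ¬B) → C) ∧ (¬C ∧ ¬C)); ¬(A → ((D ∧ ¬A) ∨ (A → ((B ∨ A) ∧ C))))}.
¬¬(((D ∧ ¬B) → C) ∧ (¬C ∧ ¬C)): drop double negation, giving (((D ∧ ¬B) → C) ∧ (¬C ∧ ¬C)).
¬(A → ((D ∧ ¬A) ∨ (A → ((B ∨ A) ∧ C)))): α-rule — add A, ¬((D ∧ ¬A) ∨ (A → ((B ∨ A) ∧ C))).
(((D ∧ ¬B) → C) ∧ (¬C ∧ ¬C)): α-rule — add ((D ∧ ¬B) → C), (¬C ∧ ¬C).
¬((D ∧ ¬A) ∨ (A → ((B ∨ A) ∧ C))): α-rule — add ¬(D ∧ ¬A), ¬(A → ((B ∨ A) ∧ C)).
(¬C ∧ ¬C): α-rule — add ¬C, ¬C.
¬(A → ((B ∨ A) ∧ C)): α-rule — add A, ¬((B ∨ A) ∧ C).
((D ∧ ¬B) → C): β-rule — branch into ¬(D ∧ ¬B)  //  C.
  branch 1 (add ¬(D ∧ ¬B)):
    ¬(D ∧ ¬A): β-rule — branch into ¬D  //  ¬¬A.
      branch 1.1 (add ¬D):
        ¬((B ∨ A) ∧ C): β-rule — branch into ¬(B ∨ A)  //  ¬C.
          branch 1.1.1 (add ¬(B ∨ A)):
            ¬(B ∨ A): α-rule — add ¬B, ¬A.
            × closes — contains both A and ¬A.
          branch 1.1.2 (add ¬C):
            ¬(D ∧ ¬B): β-rule — branch into ¬D  //  ¬¬B.
              branch 1.1.2.1 (add ¬D):
                ○ open, literals {A=1, C=0, D=0}.
              branch 1.1.2.2 (add ¬¬B):
                ○ open, literals {A=1, B=1, C=0, D=0}.
      branch 1.2 (add ¬¬A):
        ¬((B ∨ A) ∧ C): β-rule — branch into ¬(B ∨ A)  //  ¬C.
          branch 1.2.1 (add ¬(B ∨ A)):
            ¬(B ∨ A): α-rule — add ¬B, ¬A.
            × closes — contains both A and ¬A.
          branch 1.2.2 (add ¬C):
            ¬(D ∧ ¬B): β-rule — branch into ¬D  //  ¬¬B.
              branch 1.2.2.1 (add ¬D):
                ○ open, literals {A=1, C=0, D=0}.
              branch 1.2.2.2 (add ¬¬B):
                ○ open, literals {A=1, B=1, C=0}.
  branch 2 (add C):
    × closes — contains both C and ¬C.
3 branches closed, 4 open.
An open branch gives a countermodel: A=1, C=0, D=0 (unmentioned atoms arbitrary); the premises hold there but the conclusion fails.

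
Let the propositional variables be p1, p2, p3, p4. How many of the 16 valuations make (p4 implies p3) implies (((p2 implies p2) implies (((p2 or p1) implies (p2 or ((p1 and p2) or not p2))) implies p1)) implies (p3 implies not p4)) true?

Initial set: {((p4 implies p3) implies (((p2 implies p2) implies (((p2 or p1) implies (p2 or ((p1 and p2) or not p2))) implies p1)) implies (p3 implies not p4)))}.
((p4 implies p3) implies (((p2 implies p2) implies (((p2 or p1) implies (p2 or ((p1 and p2) or not p2))) implies p1)) implies (p3 implies not p4))): β-rule — branch into not (p4 implies p3)  //  (((p2 implies p2) implies (((p2 or p1) implies (p2 or ((p1 and p2) or not p2))) implies p1)) implies (p3 implies not p4)).
  branch 1 (add not (p4 implies p3)):
    not (p4 implies p3): α-rule — add p4, not p3.
    ○ open, literals {p3=false, p4=true}.
  branch 2 (add (((p2 implies p2) implies (((p2 or p1) implies (p2 or ((p1 and p2) or not p2))) implies p1)) implies (p3 implies not p4))):
    (((p2 implies p2) implies (((p2 or p1) implies (p2 or ((p1 and p2) or not p2))) implies p1)) implies (p3 implies not p4)): β-rule — branch into not ((p2 implies p2) implies (((p2 or p1) implies (p2 or ((p1 and p2) or not p2))) implies p1))  //  (p3 implies not p4).
      branch 2.1 (add not ((p2 implies p2) implies (((p2 or p1) implies (p2 or ((p1 and p2) or not p2))) implies p1))):
        not ((p2 implies p2) implies (((p2 or p1) implies (p2 or ((p1 and p2) or not p2))) implies p1)): α-rule — add (p2 implies p2), not (((p2 or p1) implies (p2 or ((p1 and p2) or not p2))) implies p1).
        not (((p2 or p1) implies (p2 or ((p1 and p2) or not p2))) implies p1): α-rule — add ((p2 or p1) implies (p2 or ((p1 and p2) or not p2))), not p1.
        (p2 implies p2): β-rule — branch into not p2  //  p2.
          branch 2.1.1 (add not p2):
            ((p2 or p1) implies (p2 or ((p1 and p2) or not p2))): β-rule — branch into not (p2 or p1)  //  (p2 or ((p1 and p2) or not p2)).
              branch 2.1.1.1 (add not (p2 or p1)):
                not (p2 or p1): α-rule — add not p2, not p1.
                ○ open, literals {p1=false, p2=false}.
              branch 2.1.1.2 (add (p2 or ((p1 and p2) or not p2))):
                (p2 or ((p1 and p2) or not p2)): β-rule — branch into p2  //  ((p1 and p2) or not p2).
                  branch 2.1.1.2.1 (add p2):
                    × closes — contains both p2 and not p2.
                  branch 2.1.1.2.2 (add ((p1 and p2) or not p2)):
                    ((p1 and p2) or not p2): β-rule — branch into (p1 and p2)  //  not p2.
                      branch 2.1.1.2.2.1 (add (p1 and p2)):
                        (p1 and p2): α-rule — add p1, p2.
                        × closes — contains both p1 and not p1.
                      branch 2.1.1.2.2.2 (add not p2):
                        ○ open, literals {p1=false, p2=false}.
          branch 2.1.2 (add p2):
            ((p2 or p1) implies (p2 or ((p1 and p2) or not p2))): β-rule — branch into not (p2 or p1)  //  (p2 or ((p1 and p2) or not p2)).
              branch 2.1.2.1 (add not (p2 or p1)):
                not (p2 or p1): α-rule — add not p2, not p1.
                × closes — contains both p2 and not p2.
              branch 2.1.2.2 (add (p2 or ((p1 and p2) or not p2))):
                (p2 or ((p1 and p2) or not p2)): β-rule — branch into p2  //  ((p1 and p2) or not p2).
                  branch 2.1.2.2.1 (add p2):
                    ○ open, literals {p1=false, p2=true}.
                  branch 2.1.2.2.2 (add ((p1 and p2) or not p2)):
                    ((p1 and p2) or not p2): β-rule — branch into (p1 and p2)  //  not p2.
                      branch 2.1.2.2.2.1 (add (p1 and p2)):
                        (p1 and p2): α-rule — add p1, p2.
                        × closes — contains both p1 and not p1.
                      branch 2.1.2.2.2.2 (add not p2):
                        × closes — contains both p2 and not p2.
      branch 2.2 (add (p3 implies not p4)):
        (p3 implies not p4): β-rule — branch into not p3  //  not p4.
          branch 2.2.1 (add not p3):
            ○ open, literals {p3=false}.
          branch 2.2.2 (add not p4):
            ○ open, literals {p4=false}.
5 branches closed, 6 open.
Each open branch fixes some atoms; the unmentioned ones are free. Counting distinct full assignments: branch {p3=false, p4=true} (p1, p2) contributes 4 new; branch {p1=false, p2=false} (p3, p4) contributes 3 new; branch {p1=false, p2=false} (p3, p4) contributes 0 new; branch {p1=false, p2=true} (p3, p4) contributes 3 new; branch {p3=false} (p1, p2, p4) contributes 2 new; branch {p4=false} (p1, p2, p3) contributes 2 new. Total: 14.

14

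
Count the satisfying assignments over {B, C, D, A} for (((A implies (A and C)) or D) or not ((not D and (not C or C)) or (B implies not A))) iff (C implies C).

Initial set: {((((A implies (A and C)) or D) or not ((not D and (not C or C)) or (B implies not A))) iff (C implies C))}.
((((A implies (A and C)) or D) or not ((not D and (not C or C)) or (B implies not A))) iff (C implies C)): β-rule — branch into (((A implies (A and C)) or D) or not ((not D and (not C or C)) or (B implies not A))), (C implies C)  //  not (((A implies (A and C)) or D) or not ((not D and (not C or C)) or (B implies not A))), not (C implies C).
  branch 1 (add (((A implies (A and C)) or D) or not ((not D and (not C or C)) or (B implies not A))), (C implies C)):
    (((A implies (A and C)) or D) or not ((not D and (not C or C)) or (B implies not A))): β-rule — branch into ((A implies (A and C)) or D)  //  not ((not D and (not C or C)) or (B implies not A)).
      branch 1.1 (add ((A implies (A and C)) or D)):
        (C implies C): β-rule — branch into not C  //  C.
          branch 1.1.1 (add not C):
            ((A implies (A and C)) or D): β-rule — branch into (A implies (A and C))  //  D.
              branch 1.1.1.1 (add (A implies (A and C))):
                (A implies (A and C)): β-rule — branch into not A  //  (A and C).
                  branch 1.1.1.1.1 (add not A):
                    ○ open, literals {A=false, C=false}.
                  branch 1.1.1.1.2 (add (A and C)):
                    (A and C): α-rule — add A, C.
                    × closes — contains both C and not C.
              branch 1.1.1.2 (add D):
                ○ open, literals {C=false, D=true}.
          branch 1.1.2 (add C):
            ((A implies (A and C)) or D): β-rule — branch into (A implies (A and C))  //  D.
              branch 1.1.2.1 (add (A implies (A and C))):
                (A implies (A and C)): β-rule — branch into not A  //  (A and C).
                  branch 1.1.2.1.1 (add not A):
                    ○ open, literals {A=false, C=true}.
                  branch 1.1.2.1.2 (add (A and C)):
                    (A and C): α-rule — add A, C.
                    ○ open, literals {A=true, C=true}.
              branch 1.1.2.2 (add D):
                ○ open, literals {C=true, D=true}.
      branch 1.2 (add not ((not D and (not C or C)) or (B implies not A))):
        not ((not D and (not C or C)) or (B implies not A)): α-rule — add not (not D and (not C or C)), not (B implies not A).
        not (B implies not A): α-rule — add B, not not A.
        (C implies C): β-rule — branch into not C  //  C.
          branch 1.2.1 (add not C):
            not (not D and (not C or C)): β-rule — branch into not not D  //  not (not C or C).
              branch 1.2.1.1 (add not not D):
                ○ open, literals {A=true, B=true, C=false, D=true}.
              branch 1.2.1.2 (add not (not C or C)):
                not (not C or C): α-rule — add not not C, not C.
                × closes — contains both C and not C.
          branch 1.2.2 (add C):
            not (not D and (not C or C)): β-rule — branch into not not D  //  not (not C or C).
              branch 1.2.2.1 (add not not D):
                ○ open, literals {A=true, B=true, C=true, D=true}.
              branch 1.2.2.2 (add not (not C or C)):
                not (not C or C): α-rule — add not not C, not C.
                × closes — contains both C and not C.
  branch 2 (add not (((A implies (A and C)) or D) or not ((not D and (not C or C)) or (B implies not A))), not (C implies C)):
    not (((A implies (A and C)) or D) or not ((not D and (not C or C)) or (B implies not A))): α-rule — add not ((A implies (A and C)) or D), not not ((not D and (not C or C)) or (B implies not A)).
    not (C implies C): α-rule — add C, not C.
    × closes — contains both C and not C.
4 branches closed, 7 open.
Each open branch fixes some atoms; the unmentioned ones are free. Counting distinct full assignments: branch {A=false, C=false} (B, D) contributes 4 new; branch {C=false, D=true} (B, A) contributes 2 new; branch {A=false, C=true} (B, D) contributes 4 new; branch {A=true, C=true} (B, D) contributes 4 new; branch {C=true, D=true} (B, A) contributes 0 new; branch {A=true, B=true, C=false, D=true} (none free) contributes 0 new; branch {A=true, B=true, C=true, D=true} (none free) contributes 0 new. Total: 14.

14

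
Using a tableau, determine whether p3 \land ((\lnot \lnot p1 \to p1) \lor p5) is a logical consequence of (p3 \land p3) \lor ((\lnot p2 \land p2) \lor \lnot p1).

No

Initial set: {((p3 \land p3) \lor ((\lnot p2 \land p2) \lor \lnot p1)); \lnot (p3 \land ((\lnot \lnot p1 \to p1) \lor p5))}.
((p3 \land p3) \lor ((\lnot p2 \land p2) \lor \lnot p1)): β-rule — branch into (p3 \land p3)  //  ((\lnot p2 \land p2) \lor \lnot p1).
  branch 1 (add (p3 \land p3)):
    (p3 \land p3): α-rule — add p3, p3.
    \lnot (p3 \land ((\lnot \lnot p1 \to p1) \lor p5)): β-rule — branch into \lnot p3  //  \lnot ((\lnot \lnot p1 \to p1) \lor p5).
      branch 1.1 (add \lnot p3):
        × closes — contains both p3 and \lnot p3.
      branch 1.2 (add \lnot ((\lnot \lnot p1 \to p1) \lor p5)):
        \lnot ((\lnot \lnot p1 \to p1) \lor p5): α-rule — add \lnot (\lnot \lnot p1 \to p1), \lnot p5.
        \lnot (\lnot \lnot p1 \to p1): α-rule — add \lnot \lnot p1, \lnot p1.
        \lnot \lnot p1: drop double negation, giving p1.
        × closes — contains both p1 and \lnot p1.
  branch 2 (add ((\lnot p2 \land p2) \lor \lnot p1)):
    \lnot (p3 \land ((\lnot \lnot p1 \to p1) \lor p5)): β-rule — branch into \lnot p3  //  \lnot ((\lnot \lnot p1 \to p1) \lor p5).
      branch 2.1 (add \lnot p3):
        ((\lnot p2 \land p2) \lor \lnot p1): β-rule — branch into (\lnot p2 \land p2)  //  \lnot p1.
          branch 2.1.1 (add (\lnot p2 \land p2)):
            (\lnot p2 \land p2): α-rule — add \lnot p2, p2.
            × closes — contains both p2 and \lnot p2.
          branch 2.1.2 (add \lnot p1):
            ○ open, literals {p1=0, p3=0}.
      branch 2.2 (add \lnot ((\lnot \lnot p1 \to p1) \lor p5)):
        \lnot ((\lnot \lnot p1 \to p1) \lor p5): α-rule — add \lnot (\lnot \lnot p1 \to p1), \lnot p5.
        \lnot (\lnot \lnot p1 \to p1): α-rule — add \lnot \lnot p1, \lnot p1.
        \lnot \lnot p1: drop double negation, giving p1.
        × closes — contains both p1 and \lnot p1.
4 branches closed, 1 open.
An open branch gives a countermodel: p1=0, p3=0 (unmentioned atoms arbitrary); the premises hold there but the conclusion fails.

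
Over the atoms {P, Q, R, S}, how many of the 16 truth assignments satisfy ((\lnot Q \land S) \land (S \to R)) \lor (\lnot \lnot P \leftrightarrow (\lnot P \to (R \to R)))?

9

Initial set: {T (((\lnot Q \land S) \land (S \to R)) \lor (\lnot \lnot P \leftrightarrow (\lnot P \to (R \to R))))}.
T (((\lnot Q \land S) \land (S \to R)) \lor (\lnot \lnot P \leftrightarrow (\lnot P \to (R \to R)))): β-rule — branch into T ((\lnot Q \land S) \land (S \to R))  //  T (\lnot \lnot P \leftrightarrow (\lnot P \to (R \to R))).
  branch 1 (add T ((\lnot Q \land S) \land (S \to R))):
    T ((\lnot Q \land S) \land (S \to R)): α-rule — add T (\lnot Q \land S), T (S \to R).
    T (\lnot Q \land S): α-rule — add T \lnot Q, T S.
    T (S \to R): β-rule — branch into F S  //  T R.
      branch 1.1 (add F S):
        × closes — contains both S and \lnot S.
      branch 1.2 (add T R):
        ○ open, literals {Q=0, R=1, S=1}.
  branch 2 (add T (\lnot \lnot P \leftrightarrow (\lnot P \to (R \to R)))):
    T (\lnot \lnot P \leftrightarrow (\lnot P \to (R \to R))): β-rule — branch into T \lnot \lnot P, T (\lnot P \to (R \to R))  //  F \lnot \lnot P, F (\lnot P \to (R \to R)).
      branch 2.1 (add T \lnot \lnot P, T (\lnot P \to (R \to R))):
        T \lnot \lnot P: drop double negation, giving T P.
        T (\lnot P \to (R \to R)): β-rule — branch into F \lnot P  //  T (R \to R).
          branch 2.1.1 (add F \lnot P):
            ○ open, literals {P=1}.
          branch 2.1.2 (add T (R \to R)):
            T (R \to R): β-rule — branch into F R  //  T R.
              branch 2.1.2.1 (add F R):
                ○ open, literals {P=1, R=0}.
              branch 2.1.2.2 (add T R):
                ○ open, literals {P=1, R=1}.
      branch 2.2 (add F \lnot \lnot P, F (\lnot P \to (R \to R))):
        F \lnot \lnot P: drop double negation, giving F P.
        F (\lnot P \to (R \to R)): α-rule — add T \lnot P, F (R \to R).
        F (R \to R): α-rule — add T R, F R.
        × closes — contains both R and \lnot R.
2 branches closed, 4 open.
Each open branch fixes some atoms; the unmentioned ones are free. Counting distinct full assignments: branch {Q=0, R=1, S=1} (P) contributes 2 new; branch {P=1} (Q, R, S) contributes 7 new; branch {P=1, R=0} (Q, S) contributes 0 new; branch {P=1, R=1} (Q, S) contributes 0 new. Total: 9.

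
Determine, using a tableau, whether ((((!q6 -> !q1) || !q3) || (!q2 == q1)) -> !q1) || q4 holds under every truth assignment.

Not valid

Assume the negation and expand:
Initial set: {!(((((!q6 -> !q1) || !q3) || (!q2 == q1)) -> !q1) || q4)}.
!(((((!q6 -> !q1) || !q3) || (!q2 == q1)) -> !q1) || q4): α-rule — add !((((!q6 -> !q1) || !q3) || (!q2 == q1)) -> !q1), !q4.
!((((!q6 -> !q1) || !q3) || (!q2 == q1)) -> !q1): α-rule — add (((!q6 -> !q1) || !q3) || (!q2 == q1)), !!q1.
(((!q6 -> !q1) || !q3) || (!q2 == q1)): β-rule — branch into ((!q6 -> !q1) || !q3)  //  (!q2 == q1).
  branch 1 (add ((!q6 -> !q1) || !q3)):
    ((!q6 -> !q1) || !q3): β-rule — branch into (!q6 -> !q1)  //  !q3.
      branch 1.1 (add (!q6 -> !q1)):
        (!q6 -> !q1): β-rule — branch into !!q6  //  !q1.
          branch 1.1.1 (add !!q6):
            ○ open, literals {q1=T, q4=F, q6=T}.
          branch 1.1.2 (add !q1):
            × closes — contains both q1 and !q1.
      branch 1.2 (add !q3):
        ○ open, literals {q1=T, q3=F, q4=F}.
  branch 2 (add (!q2 == q1)):
    (!q2 == q1): β-rule — branch into !q2, q1  //  !!q2, !q1.
      branch 2.1 (add !q2, q1):
        ○ open, literals {q1=T, q2=F, q4=F}.
      branch 2.2 (add !!q2, !q1):
        × closes — contains both q1 and !q1.
2 branches closed, 3 open.
An open branch gives a countermodel: q1=T, q4=F, q6=T (unmentioned atoms arbitrary); under it the original formula is false.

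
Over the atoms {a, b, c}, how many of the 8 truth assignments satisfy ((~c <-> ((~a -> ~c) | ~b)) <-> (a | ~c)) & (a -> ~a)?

3

Initial set: {(((~c <-> ((~a -> ~c) | ~b)) <-> (a | ~c)) & (a -> ~a))}.
(((~c <-> ((~a -> ~c) | ~b)) <-> (a | ~c)) & (a -> ~a)): α-rule — add ((~c <-> ((~a -> ~c) | ~b)) <-> (a | ~c)), (a -> ~a).
((~c <-> ((~a -> ~c) | ~b)) <-> (a | ~c)): β-rule — branch into (~c <-> ((~a -> ~c) | ~b)), (a | ~c)  //  ~(~c <-> ((~a -> ~c) | ~b)), ~(a | ~c).
  branch 1 (add (~c <-> ((~a -> ~c) | ~b)), (a | ~c)):
    (a -> ~a): β-rule — branch into ~a  //  ~a.
      branch 1.1 (add ~a):
        (~c <-> ((~a -> ~c) | ~b)): β-rule — branch into ~c, ((~a -> ~c) | ~b)  //  ~~c, ~((~a -> ~c) | ~b).
          branch 1.1.1 (add ~c, ((~a -> ~c) | ~b)):
            (a | ~c): β-rule — branch into a  //  ~c.
              branch 1.1.1.1 (add a):
                × closes — contains both a and ~a.
              branch 1.1.1.2 (add ~c):
                ((~a -> ~c) | ~b): β-rule — branch into (~a -> ~c)  //  ~b.
                  branch 1.1.1.2.1 (add (~a -> ~c)):
                    (~a -> ~c): β-rule — branch into ~~a  //  ~c.
                      branch 1.1.1.2.1.1 (add ~~a):
                        × closes — contains both a and ~a.
                      branch 1.1.1.2.1.2 (add ~c):
                        ○ open, literals {a=F, c=F}.
                  branch 1.1.1.2.2 (add ~b):
                    ○ open, literals {a=F, b=F, c=F}.
          branch 1.1.2 (add ~~c, ~((~a -> ~c) | ~b)):
            ~((~a -> ~c) | ~b): α-rule — add ~(~a -> ~c), ~~b.
            ~(~a -> ~c): α-rule — add ~a, ~~c.
            (a | ~c): β-rule — branch into a  //  ~c.
              branch 1.1.2.1 (add a):
                × closes — contains both a and ~a.
              branch 1.1.2.2 (add ~c):
                × closes — contains both c and ~c.
      branch 1.2 (add ~a):
        (~c <-> ((~a -> ~c) | ~b)): β-rule — branch into ~c, ((~a -> ~c) | ~b)  //  ~~c, ~((~a -> ~c) | ~b).
          branch 1.2.1 (add ~c, ((~a -> ~c) | ~b)):
            (a | ~c): β-rule — branch into a  //  ~c.
              branch 1.2.1.1 (add a):
                × closes — contains both a and ~a.
              branch 1.2.1.2 (add ~c):
                ((~a -> ~c) | ~b): β-rule — branch into (~a -> ~c)  //  ~b.
                  branch 1.2.1.2.1 (add (~a -> ~c)):
                    (~a -> ~c): β-rule — branch into ~~a  //  ~c.
                      branch 1.2.1.2.1.1 (add ~~a):
                        × closes — contains both a and ~a.
                      branch 1.2.1.2.1.2 (add ~c):
                        ○ open, literals {a=F, c=F}.
                  branch 1.2.1.2.2 (add ~b):
                    ○ open, literals {a=F, b=F, c=F}.
          branch 1.2.2 (add ~~c, ~((~a -> ~c) | ~b)):
            ~((~a -> ~c) | ~b): α-rule — add ~(~a -> ~c), ~~b.
            ~(~a -> ~c): α-rule — add ~a, ~~c.
            (a | ~c): β-rule — branch into a  //  ~c.
              branch 1.2.2.1 (add a):
                × closes — contains both a and ~a.
              branch 1.2.2.2 (add ~c):
                × closes — contains both c and ~c.
  branch 2 (add ~(~c <-> ((~a -> ~c) | ~b)), ~(a | ~c)):
    ~(a | ~c): α-rule — add ~a, ~~c.
    (a -> ~a): β-rule — branch into ~a  //  ~a.
      branch 2.1 (add ~a):
        ~(~c <-> ((~a -> ~c) | ~b)): β-rule — branch into ~c, ~((~a -> ~c) | ~b)  //  ~~c, ((~a -> ~c) | ~b).
          branch 2.1.1 (add ~c, ~((~a -> ~c) | ~b)):
            × closes — contains both c and ~c.
          branch 2.1.2 (add ~~c, ((~a -> ~c) | ~b)):
            ((~a -> ~c) | ~b): β-rule — branch into (~a -> ~c)  //  ~b.
              branch 2.1.2.1 (add (~a -> ~c)):
                (~a -> ~c): β-rule — branch into ~~a  //  ~c.
                  branch 2.1.2.1.1 (add ~~a):
                    × closes — contains both a and ~a.
                  branch 2.1.2.1.2 (add ~c):
                    × closes — contains both c and ~c.
              branch 2.1.2.2 (add ~b):
                ○ open, literals {a=F, b=F, c=T}.
      branch 2.2 (add ~a):
        ~(~c <-> ((~a -> ~c) | ~b)): β-rule — branch into ~c, ~((~a -> ~c) | ~b)  //  ~~c, ((~a -> ~c) | ~b).
          branch 2.2.1 (add ~c, ~((~a -> ~c) | ~b)):
            × closes — contains both c and ~c.
          branch 2.2.2 (add ~~c, ((~a -> ~c) | ~b)):
            ((~a -> ~c) | ~b): β-rule — branch into (~a -> ~c)  //  ~b.
              branch 2.2.2.1 (add (~a -> ~c)):
                (~a -> ~c): β-rule — branch into ~~a  //  ~c.
                  branch 2.2.2.1.1 (add ~~a):
                    × closes — contains both a and ~a.
                  branch 2.2.2.1.2 (add ~c):
                    × closes — contains both c and ~c.
              branch 2.2.2.2 (add ~b):
                ○ open, literals {a=F, b=F, c=T}.
14 branches closed, 6 open.
Each open branch fixes some atoms; the unmentioned ones are free. Counting distinct full assignments: branch {a=F, c=F} (b) contributes 2 new; branch {a=F, b=F, c=F} (none free) contributes 0 new; branch {a=F, c=F} (b) contributes 0 new; branch {a=F, b=F, c=F} (none free) contributes 0 new; branch {a=F, b=F, c=T} (none free) contributes 1 new; branch {a=F, b=F, c=T} (none free) contributes 0 new. Total: 3.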